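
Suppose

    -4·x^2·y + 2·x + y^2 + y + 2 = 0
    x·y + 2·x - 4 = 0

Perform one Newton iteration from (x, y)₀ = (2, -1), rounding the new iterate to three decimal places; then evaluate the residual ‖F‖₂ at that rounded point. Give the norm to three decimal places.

At (2, -1): F = (22.000, -2.000).
Jacobian J = [[-8·x·y + 2, -4·x^2 + 2·y + 1], [y + 2, x]].
At the point, J = [[18.000, -17.000], [1.000, 2.000]] (det J = 53.000).
Solving J·Δ = −F gives Δ = (-0.189, 1.094).
Then the next iterate is (x, y)₁ = (1.811, 0.094).
Re-evaluating at (1.811, 0.094): F = (4.49166, -0.20777), so ‖F‖₂ = 4.496.

4.496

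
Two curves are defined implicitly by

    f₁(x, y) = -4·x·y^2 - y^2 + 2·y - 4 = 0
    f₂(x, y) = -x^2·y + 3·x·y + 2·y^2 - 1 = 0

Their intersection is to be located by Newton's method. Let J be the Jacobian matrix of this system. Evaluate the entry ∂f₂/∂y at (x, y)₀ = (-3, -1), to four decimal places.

∂f₂/∂y = -x^2 + 3·x + 4·y.
At (-3, -1) this is -22.0000.

-22.0000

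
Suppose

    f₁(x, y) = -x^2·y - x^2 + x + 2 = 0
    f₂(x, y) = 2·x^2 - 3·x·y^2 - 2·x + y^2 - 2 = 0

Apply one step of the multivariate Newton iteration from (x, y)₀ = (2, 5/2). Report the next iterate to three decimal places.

At (2, 5/2): F = (-10.000, -29.250).
Jacobian J = [[-2·x·y - 2·x + 1, -x^2], [4·x - 3·y^2 - 2, -6·x·y + 2·y]].
At the point, J = [[-13.000, -4.000], [-12.750, -25.000]] (det J = 274.000).
Solving J·Δ = −F gives Δ = (-0.485, -0.922).
Then the next iterate is (x, y)₁ = (1.515, 1.578).

(1.515, 1.578)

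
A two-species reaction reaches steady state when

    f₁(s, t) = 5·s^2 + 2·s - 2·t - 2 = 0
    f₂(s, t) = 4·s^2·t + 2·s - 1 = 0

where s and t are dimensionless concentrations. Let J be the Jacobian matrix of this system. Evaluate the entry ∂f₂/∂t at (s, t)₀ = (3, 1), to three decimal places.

∂f₂/∂t = 4·s^2.
At (3, 1) this is 36.000.

36.000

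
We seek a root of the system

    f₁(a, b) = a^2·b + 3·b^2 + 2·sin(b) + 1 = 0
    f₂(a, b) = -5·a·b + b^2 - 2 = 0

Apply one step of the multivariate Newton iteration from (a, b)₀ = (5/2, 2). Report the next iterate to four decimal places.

(0.6116, 1.5157)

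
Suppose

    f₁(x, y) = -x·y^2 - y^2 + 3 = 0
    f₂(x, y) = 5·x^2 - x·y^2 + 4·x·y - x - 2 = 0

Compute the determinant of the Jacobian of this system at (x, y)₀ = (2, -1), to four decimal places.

J = [[-y^2, -2·x·y - 2·y], [10·x - y^2 + 4·y - 1, -2·x·y + 4·x]].
At the point, J = [[-1.0000, 6.0000], [14.0000, 12.0000]].
det J = -96.0000.

-96.0000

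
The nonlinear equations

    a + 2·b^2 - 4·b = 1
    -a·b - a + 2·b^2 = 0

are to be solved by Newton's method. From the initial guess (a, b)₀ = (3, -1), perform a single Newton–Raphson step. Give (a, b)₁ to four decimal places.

(-2.7143, -0.7143)

At (3, -1): F = (8.0000, 2.0000).
Jacobian J = [[1, 4·b - 4], [-b - 1, -a + 4·b]].
At the point, J = [[1.0000, -8.0000], [0.0000, -7.0000]] (det J = -7.0000).
Solving J·Δ = −F gives Δ = (-5.7143, 0.2857).
Then the next iterate is (a, b)₁ = (-2.7143, -0.7143).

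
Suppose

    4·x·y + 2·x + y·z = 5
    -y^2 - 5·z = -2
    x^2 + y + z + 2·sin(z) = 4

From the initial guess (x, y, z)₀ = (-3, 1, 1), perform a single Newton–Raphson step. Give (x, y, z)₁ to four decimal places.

(-1.8695, -0.4050, 0.7620)

At (-3, 1, 1): F = (-22.0000, -4.0000, 8.682942).
Jacobian J = [[4·y + 2, 4·x + z, y], [0, -2·y, -5], [2·x, 1, 2·cos(z) + 1]].
At the point, J = [[6.0000, -11.0000, 1.0000], [0.0000, -2.0000, -5.0000], [-6.0000, 1.0000, 2.080605]] (det J = -336.967255).
Solving J·Δ = −F gives Δ = (1.1305, -1.4050, -0.2380).
Then the next iterate is (x, y, z)₁ = (-1.8695, -0.4050, 0.7620).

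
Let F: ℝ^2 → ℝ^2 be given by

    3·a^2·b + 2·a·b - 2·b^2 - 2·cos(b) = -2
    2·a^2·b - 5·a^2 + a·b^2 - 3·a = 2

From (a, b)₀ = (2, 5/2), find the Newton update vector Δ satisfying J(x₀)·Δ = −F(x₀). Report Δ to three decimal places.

At (2, 5/2): F = (31.10229, 4.500).
Jacobian J = [[6·a·b + 2·b, 3·a^2 + 2·a - 4·b + 2·sin(b)], [4·a·b - 10·a + b^2 - 3, 2·a^2 + 2·a·b]].
At the point, J = [[35.000, 7.19694], [3.250, 18.000]] (det J = 606.60993).
Solving J·Δ = −F gives Δ = (-0.870, -0.093).

(-0.870, -0.093)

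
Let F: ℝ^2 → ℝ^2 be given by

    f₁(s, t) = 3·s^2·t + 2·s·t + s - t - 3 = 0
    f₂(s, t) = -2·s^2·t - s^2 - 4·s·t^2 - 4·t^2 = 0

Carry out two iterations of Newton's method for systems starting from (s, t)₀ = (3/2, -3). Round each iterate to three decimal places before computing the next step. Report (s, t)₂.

At (3/2, -3): F = (-27.750, -78.750).
Jacobian J = [[6·s·t + 2·t + 1, 3·s^2 + 2·s - 1], [-4·s·t - 2·s - 4·t^2, -2·s^2 - 8·s·t - 8·t]].
At the point, J = [[-32.000, 8.750], [-21.000, 55.500]] (det J = -1592.250).
Solving J·Δ = −F gives Δ = (-0.535, 1.217).
Then the next iterate is (s, t)₁ = (0.965, -1.783).
Round to (0.965, -1.783) and repeat: F = (-8.67431, -22.59812), J = [[-12.88957, 3.72368], [-7.76398, 26.16631]].
Δ = (-0.463, 0.726), so (s, t)₂ = (0.502, -1.057).

(0.502, -1.057)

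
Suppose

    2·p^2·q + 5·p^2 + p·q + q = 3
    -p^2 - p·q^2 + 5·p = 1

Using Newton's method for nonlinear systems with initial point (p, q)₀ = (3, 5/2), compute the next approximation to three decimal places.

At (3, 5/2): F = (97.000, -13.750).
Jacobian J = [[4·p·q + 10·p + q, 2·p^2 + p + 1], [-2·p - q^2 + 5, -2·p·q]].
At the point, J = [[62.500, 22.000], [-7.250, -15.000]] (det J = -778.000).
Solving J·Δ = −F gives Δ = (-1.481, -0.201).
Then the next iterate is (p, q)₁ = (1.519, 2.299).

(1.519, 2.299)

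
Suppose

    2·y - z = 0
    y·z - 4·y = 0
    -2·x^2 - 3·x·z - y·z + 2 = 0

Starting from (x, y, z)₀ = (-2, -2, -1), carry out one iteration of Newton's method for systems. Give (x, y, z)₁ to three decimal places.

(-1.293, -0.222, -0.444)

At (-2, -2, -1): F = (-3.000, 10.000, -14.000).
Jacobian J = [[0, 2, -1], [0, z - 4, y], [-4·x - 3·z, -z, -3·x - y]].
At the point, J = [[0.000, 2.000, -1.000], [0.000, -5.000, -2.000], [11.000, 1.000, 8.000]] (det J = -99.000).
Solving J·Δ = −F gives Δ = (0.707, 1.778, 0.556).
Then the next iterate is (x, y, z)₁ = (-1.293, -0.222, -0.444).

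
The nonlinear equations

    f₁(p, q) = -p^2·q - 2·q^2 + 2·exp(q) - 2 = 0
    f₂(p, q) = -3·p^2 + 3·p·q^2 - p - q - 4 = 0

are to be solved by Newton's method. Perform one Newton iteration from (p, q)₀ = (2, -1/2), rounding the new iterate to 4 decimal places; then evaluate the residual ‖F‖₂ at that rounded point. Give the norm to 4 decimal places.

3.6156

At (2, -1/2): F = (0.713061, -16.0000).
Jacobian J = [[-2·p·q, -p^2 - 4·q + 2·exp(q)], [-6·p + 3·q^2 - 1, 6·p·q - 1]].
At the point, J = [[2.0000, -0.786939], [-12.2500, -7.0000]] (det J = -23.639999).
Solving J·Δ = −F gives Δ = (-0.7438, -0.9841).
Then the next iterate is (p, q)₁ = (1.2562, -1.4841).
Re-evaluating at (1.2562, -1.4841): F = (-3.609726, -0.205675), so ‖F‖₂ = 3.6156.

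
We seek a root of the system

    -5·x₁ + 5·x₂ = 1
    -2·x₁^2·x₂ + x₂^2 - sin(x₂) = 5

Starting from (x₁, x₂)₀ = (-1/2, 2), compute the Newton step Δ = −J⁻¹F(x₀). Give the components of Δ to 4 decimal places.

At (-1/2, 2): F = (11.5000, -2.909297).
Jacobian J = [[-5, 5], [-4·x₁·x₂, -2·x₁^2 + 2·x₂ - cos(x₂)]].
At the point, J = [[-5.0000, 5.0000], [4.0000, 3.916147]] (det J = -39.580734).
Solving J·Δ = −F gives Δ = (1.5053, -0.7947).

(1.5053, -0.7947)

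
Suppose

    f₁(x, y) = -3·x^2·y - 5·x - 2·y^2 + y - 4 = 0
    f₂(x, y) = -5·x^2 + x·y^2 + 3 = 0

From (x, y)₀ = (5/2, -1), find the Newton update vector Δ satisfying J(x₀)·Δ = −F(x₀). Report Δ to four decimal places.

At (5/2, -1): F = (-0.7500, -25.7500).
Jacobian J = [[-6·x·y - 5, -3·x^2 - 4·y + 1], [-10·x + y^2, 2·x·y]].
At the point, J = [[10.0000, -13.7500], [-24.0000, -5.0000]] (det J = -380.0000).
Solving J·Δ = −F gives Δ = (-0.9219, -0.7250).

(-0.9219, -0.7250)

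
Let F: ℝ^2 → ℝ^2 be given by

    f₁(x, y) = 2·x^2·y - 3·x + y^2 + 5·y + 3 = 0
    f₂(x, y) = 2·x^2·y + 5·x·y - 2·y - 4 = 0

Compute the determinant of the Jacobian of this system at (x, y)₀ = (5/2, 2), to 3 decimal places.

J = [[4·x·y - 3, 2·x^2 + 2·y + 5], [4·x·y + 5·y, 2·x^2 + 5·x - 2]].
At the point, J = [[17.000, 21.500], [30.000, 23.000]].
det J = -254.000.

-254.000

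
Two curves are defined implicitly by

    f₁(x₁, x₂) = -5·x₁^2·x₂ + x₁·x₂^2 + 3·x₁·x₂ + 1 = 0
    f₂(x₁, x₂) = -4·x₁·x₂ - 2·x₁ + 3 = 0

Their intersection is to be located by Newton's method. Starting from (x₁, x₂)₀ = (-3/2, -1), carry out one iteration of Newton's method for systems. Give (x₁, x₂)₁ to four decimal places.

(-0.3039, -1.3987)

At (-3/2, -1): F = (15.2500, 0.0000).
Jacobian J = [[-10·x₁·x₂ + x₂^2 + 3·x₂, -5·x₁^2 + 2·x₁·x₂ + 3·x₁], [-4·x₂ - 2, -4·x₁]].
At the point, J = [[-17.0000, -12.7500], [2.0000, 6.0000]] (det J = -76.5000).
Solving J·Δ = −F gives Δ = (1.1961, -0.3987).
Then the next iterate is (x₁, x₂)₁ = (-0.3039, -1.3987).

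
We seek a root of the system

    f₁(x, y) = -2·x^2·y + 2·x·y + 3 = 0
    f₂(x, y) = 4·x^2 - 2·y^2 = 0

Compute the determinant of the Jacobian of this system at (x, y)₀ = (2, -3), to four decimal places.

280.0000

J = [[-4·x·y + 2·y, -2·x^2 + 2·x], [8·x, -4·y]].
At the point, J = [[18.0000, -4.0000], [16.0000, 12.0000]].
det J = 280.0000.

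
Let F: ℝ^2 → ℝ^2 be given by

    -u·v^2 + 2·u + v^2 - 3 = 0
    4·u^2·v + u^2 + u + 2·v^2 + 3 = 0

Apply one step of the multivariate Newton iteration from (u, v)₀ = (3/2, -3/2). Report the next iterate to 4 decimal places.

(1.5000, -0.7500)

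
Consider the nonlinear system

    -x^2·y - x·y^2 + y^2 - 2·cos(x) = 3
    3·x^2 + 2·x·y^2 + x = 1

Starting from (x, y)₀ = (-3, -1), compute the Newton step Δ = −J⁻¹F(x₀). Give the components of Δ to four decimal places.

(1.2639, 0.1633)

At (-3, -1): F = (11.979985, 17.0000).
Jacobian J = [[-2·x·y - y^2 + 2·sin(x), -x^2 - 2·x·y + 2·y], [6·x + 2·y^2 + 1, 4·x·y]].
At the point, J = [[-7.282240, -17.0000], [-15.0000, 12.0000]] (det J = -342.386880).
Solving J·Δ = −F gives Δ = (1.2639, 0.1633).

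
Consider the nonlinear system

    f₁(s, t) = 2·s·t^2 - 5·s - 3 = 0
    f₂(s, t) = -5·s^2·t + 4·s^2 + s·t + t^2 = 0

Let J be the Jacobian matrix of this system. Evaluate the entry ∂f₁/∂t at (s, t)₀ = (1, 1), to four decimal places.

4.0000

∂f₁/∂t = 4·s·t.
At (1, 1) this is 4.0000.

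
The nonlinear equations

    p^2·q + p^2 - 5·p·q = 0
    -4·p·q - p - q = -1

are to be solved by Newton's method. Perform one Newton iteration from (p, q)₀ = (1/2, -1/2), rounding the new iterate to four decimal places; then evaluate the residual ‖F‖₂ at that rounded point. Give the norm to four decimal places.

At (1/2, -1/2): F = (1.3750, 2.0000).
Jacobian J = [[2·p·q + 2·p - 5·q, p^2 - 5·p], [-4·q - 1, -4·p - 1]].
At the point, J = [[3.0000, -2.2500], [1.0000, -3.0000]] (det J = -6.7500).
Solving J·Δ = −F gives Δ = (0.0556, 0.6852).
Then the next iterate is (p, q)₁ = (0.5556, 0.1852).
Re-evaluating at (0.5556, 0.1852): F = (-0.148625, -0.152388), so ‖F‖₂ = 0.2129.

0.2129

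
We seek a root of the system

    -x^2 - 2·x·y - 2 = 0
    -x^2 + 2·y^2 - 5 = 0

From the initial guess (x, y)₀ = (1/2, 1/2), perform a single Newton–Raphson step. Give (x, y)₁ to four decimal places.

(-1.5500, 1.8500)

At (1/2, 1/2): F = (-2.7500, -4.7500).
Jacobian J = [[-2·x - 2·y, -2·x], [-2·x, 4·y]].
At the point, J = [[-2.0000, -1.0000], [-1.0000, 2.0000]] (det J = -5.0000).
Solving J·Δ = −F gives Δ = (-2.0500, 1.3500).
Then the next iterate is (x, y)₁ = (-1.5500, 1.8500).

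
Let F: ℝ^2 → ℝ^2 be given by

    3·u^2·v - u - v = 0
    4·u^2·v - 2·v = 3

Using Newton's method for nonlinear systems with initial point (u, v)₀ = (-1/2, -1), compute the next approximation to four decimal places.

At (-1/2, -1): F = (0.7500, -2.0000).
Jacobian J = [[6·u·v - 1, 3·u^2 - 1], [8·u·v, 4·u^2 - 2]].
At the point, J = [[2.0000, -0.2500], [4.0000, -1.0000]] (det J = -1.0000).
Solving J·Δ = −F gives Δ = (-1.2500, -7.0000).
Then the next iterate is (u, v)₁ = (-1.7500, -8.0000).

(-1.7500, -8.0000)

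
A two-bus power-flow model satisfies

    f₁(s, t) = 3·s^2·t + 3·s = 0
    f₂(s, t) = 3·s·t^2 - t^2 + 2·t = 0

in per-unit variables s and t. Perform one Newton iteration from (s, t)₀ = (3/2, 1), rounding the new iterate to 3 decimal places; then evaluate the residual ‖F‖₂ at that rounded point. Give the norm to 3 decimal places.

At (3/2, 1): F = (11.250, 5.500).
Jacobian J = [[6·s·t + 3, 3·s^2], [3·t^2, 6·s·t - 2·t + 2]].
At the point, J = [[12.000, 6.750], [3.000, 9.000]] (det J = 87.750).
Solving J·Δ = −F gives Δ = (-0.731, -0.368).
Then the next iterate is (s, t)₁ = (0.769, 0.632).
Re-evaluating at (0.769, 0.632): F = (3.42822, 1.78605), so ‖F‖₂ = 3.866.

3.866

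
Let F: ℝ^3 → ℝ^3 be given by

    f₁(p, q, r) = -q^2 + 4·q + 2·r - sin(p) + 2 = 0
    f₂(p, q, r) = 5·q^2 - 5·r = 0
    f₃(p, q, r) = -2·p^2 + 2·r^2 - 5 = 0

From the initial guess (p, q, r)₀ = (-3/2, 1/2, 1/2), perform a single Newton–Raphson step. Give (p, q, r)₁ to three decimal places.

At (-3/2, 1/2, 1/2): F = (5.74749, -1.250, -9.000).
Jacobian J = [[-cos(p), -2·q + 4, 2], [0, 10·q, -5], [-4·p, 0, 4·r]].
At the point, J = [[-0.07074, 3.000, 2.000], [0.000, 5.000, -5.000], [6.000, 0.000, 2.000]] (det J = -150.70737).
Solving J·Δ = −F gives Δ = (1.924, -1.022, -1.272).
Then the next iterate is (p, q, r)₁ = (0.424, -0.522, -0.772).

(0.424, -0.522, -0.772)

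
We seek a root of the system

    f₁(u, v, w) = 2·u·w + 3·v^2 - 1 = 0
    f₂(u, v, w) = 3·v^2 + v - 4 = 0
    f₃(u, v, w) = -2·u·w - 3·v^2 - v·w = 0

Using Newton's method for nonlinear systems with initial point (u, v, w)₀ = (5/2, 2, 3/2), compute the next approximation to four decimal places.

(1.7821, 1.2308, 0.0769)

At (5/2, 2, 3/2): F = (18.5000, 10.0000, -22.5000).
Jacobian J = [[2·w, 6·v, 2·u], [0, 6·v + 1, 0], [-2·w, -6·v - w, -2·u - v]].
At the point, J = [[3.0000, 12.0000, 5.0000], [0.0000, 13.0000, 0.0000], [-3.0000, -13.5000, -7.0000]] (det J = -78.0000).
Solving J·Δ = −F gives Δ = (-0.7179, -0.7692, -1.4231).
Then the next iterate is (u, v, w)₁ = (1.7821, 1.2308, 0.0769).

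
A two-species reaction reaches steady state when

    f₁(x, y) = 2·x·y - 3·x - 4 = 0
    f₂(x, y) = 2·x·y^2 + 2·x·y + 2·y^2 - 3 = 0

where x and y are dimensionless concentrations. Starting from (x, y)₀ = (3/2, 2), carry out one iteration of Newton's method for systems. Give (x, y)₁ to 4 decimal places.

(-8.2308, 6.0769)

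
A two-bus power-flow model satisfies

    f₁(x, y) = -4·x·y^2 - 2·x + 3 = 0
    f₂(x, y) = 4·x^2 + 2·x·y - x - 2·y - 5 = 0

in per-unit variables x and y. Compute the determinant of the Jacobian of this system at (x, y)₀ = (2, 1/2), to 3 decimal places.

122.000

J = [[-4·y^2 - 2, -8·x·y], [8·x + 2·y - 1, 2·x - 2]].
At the point, J = [[-3.000, -8.000], [16.000, 2.000]].
det J = 122.000.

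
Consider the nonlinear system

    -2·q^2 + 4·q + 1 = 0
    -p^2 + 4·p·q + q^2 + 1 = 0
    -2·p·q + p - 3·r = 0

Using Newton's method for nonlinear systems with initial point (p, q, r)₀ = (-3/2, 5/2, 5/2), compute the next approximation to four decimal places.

At (-3/2, 5/2, 5/2): F = (-1.5000, -10.0000, -1.5000).
Jacobian J = [[0, -4·q + 4, 0], [-2·p + 4·q, 4·p + 2·q, 0], [-2·q + 1, -2·p, -3]].
At the point, J = [[0.0000, -6.0000, 0.0000], [13.0000, -1.0000, 0.0000], [-4.0000, 3.0000, -3.0000]] (det J = -234.0000).
Solving J·Δ = −F gives Δ = (0.7500, -0.2500, -1.7500).
Then the next iterate is (p, q, r)₁ = (-0.7500, 2.2500, 0.7500).

(-0.7500, 2.2500, 0.7500)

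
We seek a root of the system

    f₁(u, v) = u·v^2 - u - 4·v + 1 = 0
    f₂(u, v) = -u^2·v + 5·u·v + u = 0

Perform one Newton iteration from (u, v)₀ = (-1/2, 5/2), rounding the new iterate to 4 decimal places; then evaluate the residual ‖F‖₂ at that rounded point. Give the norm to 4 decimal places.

At (-1/2, 5/2): F = (-11.6250, -7.3750).
Jacobian J = [[v^2 - 1, 2·u·v - 4], [-2·u·v + 5·v + 1, -u^2 + 5·u]].
At the point, J = [[5.2500, -6.5000], [16.0000, -2.7500]] (det J = 89.5625).
Solving J·Δ = −F gives Δ = (0.1783, -1.6445).
Then the next iterate is (u, v)₁ = (-0.3217, 0.8555).
Re-evaluating at (-0.3217, 0.8555): F = (-2.335746, -1.786308), so ‖F‖₂ = 2.9405.

2.9405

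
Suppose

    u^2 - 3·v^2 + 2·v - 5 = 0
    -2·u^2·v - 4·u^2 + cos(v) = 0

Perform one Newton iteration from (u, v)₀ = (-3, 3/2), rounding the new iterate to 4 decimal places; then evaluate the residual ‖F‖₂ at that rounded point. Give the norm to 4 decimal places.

18.1635

At (-3, 3/2): F = (0.2500, -62.929263).
Jacobian J = [[2·u, -6·v + 2], [-4·u·v - 8·u, -2·u^2 - sin(v)]].
At the point, J = [[-6.0000, -7.0000], [42.0000, -18.997495]] (det J = 407.984970).
Solving J·Δ = −F gives Δ = (1.0913, -0.8997).
Then the next iterate is (u, v)₁ = (-1.9087, 0.6003).
Re-evaluating at (-1.9087, 0.6003): F = (-1.237345, -18.121325), so ‖F‖₂ = 18.1635.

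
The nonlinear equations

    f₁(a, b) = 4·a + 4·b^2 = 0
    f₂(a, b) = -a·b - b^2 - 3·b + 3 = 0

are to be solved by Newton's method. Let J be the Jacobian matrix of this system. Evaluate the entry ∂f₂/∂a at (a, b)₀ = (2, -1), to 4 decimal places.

∂f₂/∂a = -b.
At (2, -1) this is 1.0000.

1.0000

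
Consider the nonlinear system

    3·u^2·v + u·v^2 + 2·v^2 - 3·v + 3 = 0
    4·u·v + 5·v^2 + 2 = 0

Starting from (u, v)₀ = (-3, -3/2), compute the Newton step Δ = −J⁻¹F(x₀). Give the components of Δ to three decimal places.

At (-3, -3/2): F = (-35.250, 31.250).
Jacobian J = [[6·u·v + v^2, 3·u^2 + 2·u·v + 4·v - 3], [4·v, 4·u + 10·v]].
At the point, J = [[29.250, 27.000], [-6.000, -27.000]] (det J = -627.750).
Solving J·Δ = −F gives Δ = (0.172, 1.119).

(0.172, 1.119)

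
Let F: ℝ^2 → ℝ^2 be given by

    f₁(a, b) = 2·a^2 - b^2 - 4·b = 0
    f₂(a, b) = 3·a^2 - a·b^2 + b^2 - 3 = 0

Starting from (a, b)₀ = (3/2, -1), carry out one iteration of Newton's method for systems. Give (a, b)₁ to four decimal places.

(0.8636, 0.8409)

At (3/2, -1): F = (7.5000, 3.2500).
Jacobian J = [[4·a, -2·b - 4], [6·a - b^2, -2·a·b + 2·b]].
At the point, J = [[6.0000, -2.0000], [8.0000, 1.0000]] (det J = 22.0000).
Solving J·Δ = −F gives Δ = (-0.6364, 1.8409).
Then the next iterate is (a, b)₁ = (0.8636, 0.8409).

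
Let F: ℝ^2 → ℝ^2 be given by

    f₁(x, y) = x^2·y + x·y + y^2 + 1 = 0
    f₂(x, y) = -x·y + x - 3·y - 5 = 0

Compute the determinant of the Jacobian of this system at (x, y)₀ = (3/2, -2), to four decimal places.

36.7500

J = [[2·x·y + y, x^2 + x + 2·y], [-y + 1, -x - 3]].
At the point, J = [[-8.0000, -0.2500], [3.0000, -4.5000]].
det J = 36.7500.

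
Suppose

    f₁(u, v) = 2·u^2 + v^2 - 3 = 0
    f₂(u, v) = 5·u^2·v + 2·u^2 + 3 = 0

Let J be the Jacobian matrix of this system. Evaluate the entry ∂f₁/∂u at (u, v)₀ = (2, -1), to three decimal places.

∂f₁/∂u = 4·u.
At (2, -1) this is 8.000.

8.000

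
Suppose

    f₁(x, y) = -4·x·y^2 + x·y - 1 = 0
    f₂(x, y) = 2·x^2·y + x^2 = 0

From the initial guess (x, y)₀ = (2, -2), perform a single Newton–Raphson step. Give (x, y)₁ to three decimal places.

(1.576, -1.136)

At (2, -2): F = (-37.000, -12.000).
Jacobian J = [[-4·y^2 + y, -8·x·y + x], [4·x·y + 2·x, 2·x^2]].
At the point, J = [[-18.000, 34.000], [-12.000, 8.000]] (det J = 264.000).
Solving J·Δ = −F gives Δ = (-0.424, 0.864).
Then the next iterate is (x, y)₁ = (1.576, -1.136).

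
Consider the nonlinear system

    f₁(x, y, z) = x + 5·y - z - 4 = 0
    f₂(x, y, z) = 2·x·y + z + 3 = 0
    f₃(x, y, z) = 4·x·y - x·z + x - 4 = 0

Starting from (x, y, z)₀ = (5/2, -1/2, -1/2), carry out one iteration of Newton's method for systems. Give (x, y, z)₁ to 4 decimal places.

(3.3750, -0.1500, -1.3750)

At (5/2, -1/2, -1/2): F = (-3.5000, 0.0000, -5.2500).
Jacobian J = [[1, 5, -1], [2·y, 2·x, 1], [4·y - z + 1, 4·x, -x]].
At the point, J = [[1.0000, 5.0000, -1.0000], [-1.0000, 5.0000, 1.0000], [-0.5000, 10.0000, -2.5000]] (det J = -30.0000).
Solving J·Δ = −F gives Δ = (0.8750, 0.3500, -0.8750).
Then the next iterate is (x, y, z)₁ = (3.3750, -0.1500, -1.3750).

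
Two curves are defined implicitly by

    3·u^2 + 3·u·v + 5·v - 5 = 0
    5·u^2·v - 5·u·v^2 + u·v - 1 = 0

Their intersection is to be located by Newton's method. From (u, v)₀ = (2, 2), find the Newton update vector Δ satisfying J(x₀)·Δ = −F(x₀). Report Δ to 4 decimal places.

(-0.9806, -1.0318)

At (2, 2): F = (29.0000, 3.0000).
Jacobian J = [[6·u + 3·v, 3·u + 5], [10·u·v - 5·v^2 + v, 5·u^2 - 10·u·v + u]].
At the point, J = [[18.0000, 11.0000], [22.0000, -18.0000]] (det J = -566.0000).
Solving J·Δ = −F gives Δ = (-0.9806, -1.0318).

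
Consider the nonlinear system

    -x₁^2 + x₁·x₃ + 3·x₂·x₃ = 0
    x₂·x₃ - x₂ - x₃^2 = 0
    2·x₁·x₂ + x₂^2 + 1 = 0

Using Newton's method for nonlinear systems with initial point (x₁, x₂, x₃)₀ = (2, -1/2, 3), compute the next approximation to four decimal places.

(2.4781, -0.0906, 1.5875)

At (2, -1/2, 3): F = (-2.5000, -10.0000, -0.7500).
Jacobian J = [[-2·x₁ + x₃, 3·x₃, x₁ + 3·x₂], [0, x₃ - 1, x₂ - 2·x₃], [2·x₂, 2·x₁ + 2·x₂, 0]].
At the point, J = [[-1.0000, 9.0000, 0.5000], [0.0000, 2.0000, -6.5000], [-1.0000, 3.0000, 0.0000]] (det J = 40.0000).
Solving J·Δ = −F gives Δ = (0.4781, 0.4094, -1.4125).
Then the next iterate is (x₁, x₂, x₃)₁ = (2.4781, -0.0906, 1.5875).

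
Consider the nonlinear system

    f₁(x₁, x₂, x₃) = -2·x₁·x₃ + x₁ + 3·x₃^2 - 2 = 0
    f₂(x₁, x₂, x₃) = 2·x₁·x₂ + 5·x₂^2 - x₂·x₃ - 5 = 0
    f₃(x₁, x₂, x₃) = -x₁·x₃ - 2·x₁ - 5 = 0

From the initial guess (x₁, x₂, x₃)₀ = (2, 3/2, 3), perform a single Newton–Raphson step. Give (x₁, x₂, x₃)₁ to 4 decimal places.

(-0.2500, 1.2617, 1.1250)

At (2, 3/2, 3): F = (15.0000, 7.7500, -15.0000).
Jacobian J = [[-2·x₃ + 1, 0, -2·x₁ + 6·x₃], [2·x₂, 2·x₁ + 10·x₂ - x₃, -x₂], [-x₃ - 2, 0, -x₁]].
At the point, J = [[-5.0000, 0.0000, 14.0000], [3.0000, 16.0000, -1.5000], [-5.0000, 0.0000, -2.0000]] (det J = 1280.0000).
Solving J·Δ = −F gives Δ = (-2.2500, -0.2383, -1.8750).
Then the next iterate is (x₁, x₂, x₃)₁ = (-0.2500, 1.2617, 1.1250).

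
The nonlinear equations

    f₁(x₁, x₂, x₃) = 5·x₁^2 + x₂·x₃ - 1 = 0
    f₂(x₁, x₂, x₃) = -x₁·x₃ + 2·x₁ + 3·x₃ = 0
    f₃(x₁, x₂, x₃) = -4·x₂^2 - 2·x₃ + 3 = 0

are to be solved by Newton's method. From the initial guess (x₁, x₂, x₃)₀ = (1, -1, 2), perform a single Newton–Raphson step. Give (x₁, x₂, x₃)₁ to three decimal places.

(0.525, -1.125, -1.000)

At (1, -1, 2): F = (2.000, 6.000, -5.000).
Jacobian J = [[10·x₁, x₃, x₂], [-x₃ + 2, 0, -x₁ + 3], [0, -8·x₂, -2]].
At the point, J = [[10.000, 2.000, -1.000], [0.000, 0.000, 2.000], [0.000, 8.000, -2.000]] (det J = -160.000).
Solving J·Δ = −F gives Δ = (-0.475, -0.125, -3.000).
Then the next iterate is (x₁, x₂, x₃)₁ = (0.525, -1.125, -1.000).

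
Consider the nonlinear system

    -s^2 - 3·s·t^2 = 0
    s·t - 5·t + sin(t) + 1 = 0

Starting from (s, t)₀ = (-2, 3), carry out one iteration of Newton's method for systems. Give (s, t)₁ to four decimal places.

At (-2, 3): F = (50.0000, -19.858880).
Jacobian J = [[-2·s - 3·t^2, -6·s·t], [t, s + cos(t) - 5]].
At the point, J = [[-23.0000, 36.0000], [3.0000, -7.989992]] (det J = 75.769827).
Solving J·Δ = −F gives Δ = (-4.1629, -4.0485).
Then the next iterate is (s, t)₁ = (-6.1629, -1.0485).

(-6.1629, -1.0485)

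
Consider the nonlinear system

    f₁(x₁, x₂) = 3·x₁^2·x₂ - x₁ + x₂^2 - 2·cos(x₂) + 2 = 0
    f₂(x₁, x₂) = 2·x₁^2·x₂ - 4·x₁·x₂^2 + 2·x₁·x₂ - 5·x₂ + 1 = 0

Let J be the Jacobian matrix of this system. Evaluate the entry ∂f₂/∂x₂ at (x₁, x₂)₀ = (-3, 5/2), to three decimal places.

67.000

∂f₂/∂x₂ = 2·x₁^2 - 8·x₁·x₂ + 2·x₁ - 5.
At (-3, 5/2) this is 67.000.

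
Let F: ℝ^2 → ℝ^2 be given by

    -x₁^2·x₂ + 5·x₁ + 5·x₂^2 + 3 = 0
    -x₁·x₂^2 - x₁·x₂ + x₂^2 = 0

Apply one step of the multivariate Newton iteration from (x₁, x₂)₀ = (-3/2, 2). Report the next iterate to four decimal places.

At (-3/2, 2): F = (11.0000, 13.0000).
Jacobian J = [[-2·x₁·x₂ + 5, -x₁^2 + 10·x₂], [-x₂^2 - x₂, -2·x₁·x₂ - x₁ + 2·x₂]].
At the point, J = [[11.0000, 17.7500], [-6.0000, 11.5000]] (det J = 233.0000).
Solving J·Δ = −F gives Δ = (0.4474, -0.8970).
Then the next iterate is (x₁, x₂)₁ = (-1.0526, 1.1030).

(-1.0526, 1.1030)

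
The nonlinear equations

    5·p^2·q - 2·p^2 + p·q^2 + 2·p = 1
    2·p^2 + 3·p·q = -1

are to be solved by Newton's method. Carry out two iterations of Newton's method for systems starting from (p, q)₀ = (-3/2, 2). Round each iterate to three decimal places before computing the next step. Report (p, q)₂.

(-1.201, 1.084)

At (-3/2, 2): F = (8.000, -3.500).
Jacobian J = [[10·p·q - 4·p + q^2 + 2, 5·p^2 + 2·p·q], [4·p + 3·q, 3·p]].
At the point, J = [[-18.000, 5.250], [0.000, -4.500]] (det J = 81.000).
Solving J·Δ = −F gives Δ = (0.218, -0.778).
Then the next iterate is (p, q)₁ = (-1.282, 1.222).
Round to (-1.282, 1.222) and repeat: F = (1.27649, -0.41276), J = [[-7.04476, 5.08441], [-1.462, -3.846]].
Δ = (0.081, -0.138), so (p, q)₂ = (-1.201, 1.084).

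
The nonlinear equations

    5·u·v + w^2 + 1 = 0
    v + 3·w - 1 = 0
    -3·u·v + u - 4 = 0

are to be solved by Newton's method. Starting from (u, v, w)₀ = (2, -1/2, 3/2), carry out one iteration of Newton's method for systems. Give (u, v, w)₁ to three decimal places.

(4.600, 0.750, 0.083)

At (2, -1/2, 3/2): F = (-1.750, 3.000, 1.000).
Jacobian J = [[5·v, 5·u, 2·w], [0, 1, 3], [-3·v + 1, -3·u, 0]].
At the point, J = [[-2.500, 10.000, 3.000], [0.000, 1.000, 3.000], [2.500, -6.000, 0.000]] (det J = 22.500).
Solving J·Δ = −F gives Δ = (2.600, 1.250, -1.417).
Then the next iterate is (u, v, w)₁ = (4.600, 0.750, 0.083).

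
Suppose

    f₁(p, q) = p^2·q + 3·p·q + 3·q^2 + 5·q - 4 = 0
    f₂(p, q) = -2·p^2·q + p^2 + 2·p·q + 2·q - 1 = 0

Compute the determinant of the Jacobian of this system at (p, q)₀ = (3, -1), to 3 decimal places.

J = [[2·p·q + 3·q, p^2 + 3·p + 6·q + 5], [-4·p·q + 2·p + 2·q, -2·p^2 + 2·p + 2]].
At the point, J = [[-9.000, 17.000], [16.000, -10.000]].
det J = -182.000.

-182.000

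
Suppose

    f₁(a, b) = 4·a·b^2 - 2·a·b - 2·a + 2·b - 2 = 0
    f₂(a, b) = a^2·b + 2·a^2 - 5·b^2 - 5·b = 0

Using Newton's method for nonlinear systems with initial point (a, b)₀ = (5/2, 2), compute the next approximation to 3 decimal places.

(2.154, 1.364)

At (5/2, 2): F = (27.000, -5.000).
Jacobian J = [[4·b^2 - 2·b - 2, 8·a·b - 2·a + 2], [2·a·b + 4·a, a^2 - 10·b - 5]].
At the point, J = [[10.000, 37.000], [20.000, -18.750]] (det J = -927.500).
Solving J·Δ = −F gives Δ = (-0.346, -0.636).
Then the next iterate is (a, b)₁ = (2.154, 1.364).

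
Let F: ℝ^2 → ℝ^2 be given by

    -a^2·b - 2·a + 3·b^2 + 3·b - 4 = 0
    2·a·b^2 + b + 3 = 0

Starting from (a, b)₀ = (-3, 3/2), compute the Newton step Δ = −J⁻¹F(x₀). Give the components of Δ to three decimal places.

(0.236, -0.467)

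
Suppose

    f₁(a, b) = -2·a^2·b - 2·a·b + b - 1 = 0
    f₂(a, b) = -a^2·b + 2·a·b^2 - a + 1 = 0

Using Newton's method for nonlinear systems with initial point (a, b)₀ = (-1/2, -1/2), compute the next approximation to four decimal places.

At (-1/2, -1/2): F = (-1.7500, 1.3750).
Jacobian J = [[-4·a·b - 2·b, -2·a^2 - 2·a + 1], [-2·a·b + 2·b^2 - 1, -a^2 + 4·a·b]].
At the point, J = [[0.0000, 1.5000], [-1.0000, 0.7500]] (det J = 1.5000).
Solving J·Δ = −F gives Δ = (2.2500, 1.1667).
Then the next iterate is (a, b)₁ = (1.7500, 0.6667).

(1.7500, 0.6667)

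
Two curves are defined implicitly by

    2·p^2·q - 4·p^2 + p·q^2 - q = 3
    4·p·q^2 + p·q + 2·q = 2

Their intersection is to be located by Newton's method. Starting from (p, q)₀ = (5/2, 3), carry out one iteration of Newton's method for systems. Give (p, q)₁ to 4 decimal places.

(6.7669, -1.1536)

At (5/2, 3): F = (29.0000, 101.5000).
Jacobian J = [[4·p·q - 8·p + q^2, 2·p^2 + 2·p·q - 1], [4·q^2 + q, 8·p·q + p + 2]].
At the point, J = [[19.0000, 26.5000], [39.0000, 64.5000]] (det J = 192.0000).
Solving J·Δ = −F gives Δ = (4.2669, -4.1536).
Then the next iterate is (p, q)₁ = (6.7669, -1.1536).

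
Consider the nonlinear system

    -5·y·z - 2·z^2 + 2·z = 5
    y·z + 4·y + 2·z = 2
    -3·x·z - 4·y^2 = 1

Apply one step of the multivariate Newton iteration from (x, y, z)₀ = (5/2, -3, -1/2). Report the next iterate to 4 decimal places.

(-36.9529, 0.9203, -0.2790)

At (5/2, -3, -1/2): F = (-14.0000, -13.5000, -33.2500).
Jacobian J = [[0, -5·z, -5·y - 4·z + 2], [0, z + 4, y + 2], [-3·z, -8·y, -3·x]].
At the point, J = [[0.0000, 2.5000, 19.0000], [0.0000, 3.5000, -1.0000], [1.5000, 24.0000, -7.5000]] (det J = -103.5000).
Solving J·Δ = −F gives Δ = (-39.4529, 3.9203, 0.2210).
Then the next iterate is (x, y, z)₁ = (-36.9529, 0.9203, -0.2790).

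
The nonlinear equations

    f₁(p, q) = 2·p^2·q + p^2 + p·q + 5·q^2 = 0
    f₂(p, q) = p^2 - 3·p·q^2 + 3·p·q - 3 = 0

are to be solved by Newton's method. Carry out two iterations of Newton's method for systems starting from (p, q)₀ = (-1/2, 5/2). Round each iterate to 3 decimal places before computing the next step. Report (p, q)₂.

(-5.065, -1.144)

At (-1/2, 5/2): F = (31.500, 2.875).
Jacobian J = [[4·p·q + 2·p + q, 2·p^2 + p + 10·q], [2·p - 3·q^2 + 3·q, -6·p·q + 3·p]].
At the point, J = [[-3.500, 25.000], [-12.250, 6.000]] (det J = 285.250).
Solving J·Δ = −F gives Δ = (-0.411, -1.317).
Then the next iterate is (p, q)₁ = (-0.911, 1.183).
Round to (-0.911, 1.183) and repeat: F = (8.71325, -1.57841), J = [[-4.94985, 12.57884], [-2.47147, 3.73328]].
Δ = (-4.154, -2.327), so (p, q)₂ = (-5.065, -1.144).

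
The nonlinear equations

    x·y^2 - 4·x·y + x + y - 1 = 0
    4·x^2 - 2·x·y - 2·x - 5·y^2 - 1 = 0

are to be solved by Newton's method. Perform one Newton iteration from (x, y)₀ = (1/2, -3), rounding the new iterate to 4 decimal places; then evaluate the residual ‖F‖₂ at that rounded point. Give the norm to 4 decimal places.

At (1/2, -3): F = (7.0000, -43.0000).
Jacobian J = [[y^2 - 4·y + 1, 2·x·y - 4·x + 1], [8·x - 2·y - 2, -2·x - 10·y]].
At the point, J = [[22.0000, -4.0000], [8.0000, 29.0000]] (det J = 670.0000).
Solving J·Δ = −F gives Δ = (-0.0463, 1.4955).
Then the next iterate is (x, y)₁ = (0.4537, -1.5045).
Re-evaluating at (0.4537, -1.5045): F = (1.706526, -11.036443), so ‖F‖₂ = 11.1676.

11.1676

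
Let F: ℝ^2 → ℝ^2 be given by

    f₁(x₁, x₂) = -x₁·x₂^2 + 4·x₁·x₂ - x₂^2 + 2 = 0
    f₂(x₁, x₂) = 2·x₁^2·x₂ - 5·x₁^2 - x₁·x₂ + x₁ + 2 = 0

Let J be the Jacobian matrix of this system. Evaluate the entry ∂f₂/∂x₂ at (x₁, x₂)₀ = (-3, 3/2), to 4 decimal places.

21.0000

∂f₂/∂x₂ = 2·x₁^2 - x₁.
At (-3, 3/2) this is 21.0000.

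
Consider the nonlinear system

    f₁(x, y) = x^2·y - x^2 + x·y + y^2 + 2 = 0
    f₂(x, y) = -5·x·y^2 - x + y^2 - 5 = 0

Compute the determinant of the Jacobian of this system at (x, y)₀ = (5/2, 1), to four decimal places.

41.5000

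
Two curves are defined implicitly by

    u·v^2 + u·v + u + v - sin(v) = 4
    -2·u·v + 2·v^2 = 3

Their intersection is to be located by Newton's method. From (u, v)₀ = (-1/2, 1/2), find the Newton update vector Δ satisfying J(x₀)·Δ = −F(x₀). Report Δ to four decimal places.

(3.7321, 1.9107)

At (-1/2, 1/2): F = (-4.854426, -2.0000).
Jacobian J = [[v^2 + v + 1, 2·u·v + u - cos(v) + 1], [-2·v, -2·u + 4·v]].
At the point, J = [[1.7500, -0.877583], [-1.0000, 3.0000]] (det J = 4.372417).
Solving J·Δ = −F gives Δ = (3.7321, 1.9107).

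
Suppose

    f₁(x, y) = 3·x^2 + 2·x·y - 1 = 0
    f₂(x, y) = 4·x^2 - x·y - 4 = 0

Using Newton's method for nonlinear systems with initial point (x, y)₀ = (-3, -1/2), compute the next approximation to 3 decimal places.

At (-3, -1/2): F = (29.000, 30.500).
Jacobian J = [[6·x + 2·y, 2·x], [8·x - y, -x]].
At the point, J = [[-19.000, -6.000], [-23.500, 3.000]] (det J = -198.000).
Solving J·Δ = −F gives Δ = (1.364, 0.515).
Then the next iterate is (x, y)₁ = (-1.636, 0.015).

(-1.636, 0.015)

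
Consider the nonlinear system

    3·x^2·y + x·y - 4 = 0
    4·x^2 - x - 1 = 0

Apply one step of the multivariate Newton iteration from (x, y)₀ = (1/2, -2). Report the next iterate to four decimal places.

(0.6667, 4.2667)

At (1/2, -2): F = (-6.5000, -0.5000).
Jacobian J = [[6·x·y + y, 3·x^2 + x], [8·x - 1, 0]].
At the point, J = [[-8.0000, 1.2500], [3.0000, 0.0000]] (det J = -3.7500).
Solving J·Δ = −F gives Δ = (0.1667, 6.2667).
Then the next iterate is (x, y)₁ = (0.6667, 4.2667).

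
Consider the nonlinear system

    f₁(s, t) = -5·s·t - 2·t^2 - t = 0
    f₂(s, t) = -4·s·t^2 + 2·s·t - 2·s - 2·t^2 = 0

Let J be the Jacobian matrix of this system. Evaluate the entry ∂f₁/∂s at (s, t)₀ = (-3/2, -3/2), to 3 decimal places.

∂f₁/∂s = -5·t.
At (-3/2, -3/2) this is 7.500.

7.500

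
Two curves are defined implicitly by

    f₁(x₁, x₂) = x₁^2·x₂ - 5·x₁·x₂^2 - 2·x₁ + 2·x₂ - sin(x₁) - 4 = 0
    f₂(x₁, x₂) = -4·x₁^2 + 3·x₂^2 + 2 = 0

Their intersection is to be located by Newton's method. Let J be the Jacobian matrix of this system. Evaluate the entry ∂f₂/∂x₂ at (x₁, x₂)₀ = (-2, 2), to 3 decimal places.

∂f₂/∂x₂ = 6·x₂.
At (-2, 2) this is 12.000.

12.000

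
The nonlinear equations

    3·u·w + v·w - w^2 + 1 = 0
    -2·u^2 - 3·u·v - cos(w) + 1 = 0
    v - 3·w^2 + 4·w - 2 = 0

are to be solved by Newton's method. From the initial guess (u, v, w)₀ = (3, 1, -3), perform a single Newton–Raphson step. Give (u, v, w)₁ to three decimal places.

At (3, 1, -3): F = (-38.000, -25.01001, -40.000).
Jacobian J = [[3·w, w, 3·u + v - 2·w], [-4·u - 3·v, -3·u, sin(w)], [0, 1, -6·w + 4]].
At the point, J = [[-9.000, -3.000, 16.000], [-15.000, -9.000, -0.14112], [0.000, 1.000, 22.000]] (det J = 550.72992).
Solving J·Δ = −F gives Δ = (0.561, -3.746, 1.988).
Then the next iterate is (u, v, w)₁ = (3.561, -2.746, -1.012).

(3.561, -2.746, -1.012)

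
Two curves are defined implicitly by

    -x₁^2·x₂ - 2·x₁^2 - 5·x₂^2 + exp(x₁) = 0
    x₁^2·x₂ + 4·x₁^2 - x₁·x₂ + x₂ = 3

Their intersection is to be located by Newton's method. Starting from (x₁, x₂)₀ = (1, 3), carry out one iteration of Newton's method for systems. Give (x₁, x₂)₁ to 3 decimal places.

At (1, 3): F = (-47.28172, 4.000).
Jacobian J = [[-2·x₁·x₂ - 4·x₁ + exp(x₁), -x₁^2 - 10·x₂], [2·x₁·x₂ + 8·x₁ - x₂, x₁^2 - x₁ + 1]].
At the point, J = [[-7.28172, -31.000], [11.000, 1.000]] (det J = 333.71828).
Solving J·Δ = −F gives Δ = (-0.230, -1.471).
Then the next iterate is (x₁, x₂)₁ = (0.770, 1.529).

(0.770, 1.529)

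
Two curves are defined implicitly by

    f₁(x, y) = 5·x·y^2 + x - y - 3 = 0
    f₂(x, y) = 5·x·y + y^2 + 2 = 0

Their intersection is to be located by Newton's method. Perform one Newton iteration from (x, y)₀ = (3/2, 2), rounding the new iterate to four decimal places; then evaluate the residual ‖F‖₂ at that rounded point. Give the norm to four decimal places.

776.1392

At (3/2, 2): F = (26.5000, 21.0000).
Jacobian J = [[5·y^2 + 1, 10·x·y - 1], [5·y, 5·x + 2·y]].
At the point, J = [[21.0000, 29.0000], [10.0000, 11.5000]] (det J = -48.5000).
Solving J·Δ = −F gives Δ = (-6.2732, 3.6289).
Then the next iterate is (x, y)₁ = (-4.7732, 5.6289).
Re-evaluating at (-4.7732, 5.6289): F = (-769.584740, -100.654812), so ‖F‖₂ = 776.1392.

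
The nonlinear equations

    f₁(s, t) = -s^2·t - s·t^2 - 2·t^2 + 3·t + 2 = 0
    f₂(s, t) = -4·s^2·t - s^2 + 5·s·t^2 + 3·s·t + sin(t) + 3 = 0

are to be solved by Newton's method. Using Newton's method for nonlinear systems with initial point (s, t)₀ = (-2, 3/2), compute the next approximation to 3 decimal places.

(-2.540, -0.023)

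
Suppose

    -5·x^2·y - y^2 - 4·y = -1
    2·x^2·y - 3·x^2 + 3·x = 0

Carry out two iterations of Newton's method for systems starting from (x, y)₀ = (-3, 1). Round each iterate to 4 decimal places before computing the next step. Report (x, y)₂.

(-0.2396, 1.1088)

At (-3, 1): F = (-49.0000, -18.0000).
Jacobian J = [[-10·x·y, -5·x^2 - 2·y - 4], [4·x·y - 6·x + 3, 2·x^2]].
At the point, J = [[30.0000, -51.0000], [9.0000, 18.0000]] (det J = 999.0000).
Solving J·Δ = −F gives Δ = (1.8018, 0.0991).
Then the next iterate is (x, y)₁ = (-1.1982, 1.0991).
Round to (-1.1982, 1.0991) and repeat: F = (-12.494218, -4.745731), J = [[13.169416, -13.376616], [4.921434, 2.871366]].
Δ = (0.9586, 0.0097), so (x, y)₂ = (-0.2396, 1.1088).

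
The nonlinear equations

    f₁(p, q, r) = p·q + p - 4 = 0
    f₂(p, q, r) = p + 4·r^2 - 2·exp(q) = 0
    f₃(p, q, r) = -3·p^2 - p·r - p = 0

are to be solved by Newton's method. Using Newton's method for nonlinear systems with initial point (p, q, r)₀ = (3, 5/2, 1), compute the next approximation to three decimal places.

At (3, 5/2, 1): F = (6.500, -17.36499, -33.000).
Jacobian J = [[q + 1, p, 0], [1, -2·exp(q), 8·r], [-6·p - r - 1, 0, -p]].
At the point, J = [[3.500, 3.000, 0.000], [1.000, -24.36499, 8.000], [-20.000, 0.000, -3.000]] (det J = -215.16763).
Solving J·Δ = −F gives Δ = (-2.199, 0.399, 3.660).
Then the next iterate is (p, q, r)₁ = (0.801, 2.899, 4.660).

(0.801, 2.899, 4.660)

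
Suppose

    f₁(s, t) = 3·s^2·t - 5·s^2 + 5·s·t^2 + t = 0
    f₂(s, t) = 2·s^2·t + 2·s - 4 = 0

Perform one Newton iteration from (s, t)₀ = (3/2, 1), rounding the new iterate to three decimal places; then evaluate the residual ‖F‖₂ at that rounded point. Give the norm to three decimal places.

1.260

At (3/2, 1): F = (4.000, 3.500).
Jacobian J = [[6·s·t - 10·s + 5·t^2, 3·s^2 + 10·s·t + 1], [4·s·t + 2, 2·s^2]].
At the point, J = [[-1.000, 22.750], [8.000, 4.500]] (det J = -186.500).
Solving J·Δ = −F gives Δ = (-0.330, -0.190).
Then the next iterate is (s, t)₁ = (1.170, 0.810).
Re-evaluating at (1.170, 0.810): F = (1.13011, 0.55762), so ‖F‖₂ = 1.260.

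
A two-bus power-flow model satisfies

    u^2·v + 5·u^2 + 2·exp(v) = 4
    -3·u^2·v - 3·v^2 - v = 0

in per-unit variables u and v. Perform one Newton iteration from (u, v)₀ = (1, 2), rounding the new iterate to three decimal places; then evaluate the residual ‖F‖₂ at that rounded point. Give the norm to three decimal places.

16.476

At (1, 2): F = (17.77811, -20.000).
Jacobian J = [[2·u·v + 10·u, u^2 + 2·exp(v)], [-6·u·v, -3·u^2 - 6·v - 1]].
At the point, J = [[14.000, 15.77811], [-12.000, -16.000]] (det J = -34.66265).
Solving J·Δ = −F gives Δ = (0.898, -1.923).
Then the next iterate is (u, v)₁ = (1.898, 0.077).
Re-evaluating at (1.898, 0.077): F = (16.44949, -0.92694), so ‖F‖₂ = 16.476.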